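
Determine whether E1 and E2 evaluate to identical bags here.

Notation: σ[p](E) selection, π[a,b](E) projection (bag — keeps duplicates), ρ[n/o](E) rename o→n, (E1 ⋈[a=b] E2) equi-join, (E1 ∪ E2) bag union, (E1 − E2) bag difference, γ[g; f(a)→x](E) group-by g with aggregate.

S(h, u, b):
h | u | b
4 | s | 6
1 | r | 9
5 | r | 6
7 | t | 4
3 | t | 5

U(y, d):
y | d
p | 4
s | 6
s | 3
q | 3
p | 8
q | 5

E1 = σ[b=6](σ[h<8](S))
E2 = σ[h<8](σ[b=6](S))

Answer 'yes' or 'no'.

E1 stepwise |·|:
  S → 5
  σ[h<8](S) → 5
  σ[b=6](σ[h<8](S)) → 2
E2 stepwise |·|:
  S → 5
  σ[b=6](S) → 2
  σ[h<8](σ[b=6](S)) → 2

E1 and E2 produce the same multiset:
h | u | b
4 | s | 6
5 | r | 6

yes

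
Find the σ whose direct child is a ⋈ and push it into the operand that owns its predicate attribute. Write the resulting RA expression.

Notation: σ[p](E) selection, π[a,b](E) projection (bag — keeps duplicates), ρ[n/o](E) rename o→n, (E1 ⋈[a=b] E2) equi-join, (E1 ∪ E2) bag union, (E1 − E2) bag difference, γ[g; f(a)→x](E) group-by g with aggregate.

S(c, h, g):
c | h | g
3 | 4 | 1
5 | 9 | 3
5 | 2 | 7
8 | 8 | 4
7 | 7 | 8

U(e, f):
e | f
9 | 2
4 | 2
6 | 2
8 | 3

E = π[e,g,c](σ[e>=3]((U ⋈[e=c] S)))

σ filters on e, owned by the left side.
E' = π[e,g,c]((σ[e>=3](U) ⋈[e=c] S))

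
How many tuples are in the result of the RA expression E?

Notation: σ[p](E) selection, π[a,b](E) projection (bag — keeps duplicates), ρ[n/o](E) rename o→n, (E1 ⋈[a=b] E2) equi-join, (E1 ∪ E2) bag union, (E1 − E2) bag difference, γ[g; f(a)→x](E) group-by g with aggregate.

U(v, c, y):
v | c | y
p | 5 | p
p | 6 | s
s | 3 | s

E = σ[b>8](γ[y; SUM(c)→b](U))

Row counts bottom-up:
  U → 3
  γ[y; SUM(c)→b](U) → 2
  σ[b>8](γ[y; SUM(c)→b](U)) → 1

|E| = 1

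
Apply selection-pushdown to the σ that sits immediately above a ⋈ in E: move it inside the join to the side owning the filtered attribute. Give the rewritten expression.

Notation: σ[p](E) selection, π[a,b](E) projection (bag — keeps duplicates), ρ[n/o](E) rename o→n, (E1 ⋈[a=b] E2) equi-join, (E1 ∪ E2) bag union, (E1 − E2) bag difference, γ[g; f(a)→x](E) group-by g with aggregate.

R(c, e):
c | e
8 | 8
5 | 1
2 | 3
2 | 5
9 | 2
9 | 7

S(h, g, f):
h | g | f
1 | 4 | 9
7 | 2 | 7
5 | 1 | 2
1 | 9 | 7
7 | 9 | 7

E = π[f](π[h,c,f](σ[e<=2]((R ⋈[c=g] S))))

σ filters on e, owned by the left side.
E' = π[f](π[h,c,f]((σ[e<=2](R) ⋈[c=g] S)))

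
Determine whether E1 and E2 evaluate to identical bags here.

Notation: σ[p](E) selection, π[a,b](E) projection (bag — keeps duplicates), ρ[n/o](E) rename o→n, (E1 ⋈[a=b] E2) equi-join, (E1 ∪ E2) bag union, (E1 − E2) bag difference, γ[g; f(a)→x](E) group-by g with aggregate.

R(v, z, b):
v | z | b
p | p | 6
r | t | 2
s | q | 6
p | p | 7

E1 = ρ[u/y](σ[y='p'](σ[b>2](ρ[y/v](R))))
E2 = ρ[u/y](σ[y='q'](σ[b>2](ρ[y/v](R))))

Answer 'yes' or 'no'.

E1 stepwise |·|:
  R → 4
  ρ[y/v](R) → 4
  σ[b>2](ρ[y/v](R)) → 3
  σ[y='p'](σ[b>2](ρ[y/v](R))) → 2
  ρ[u/y](σ[y='p'](σ[b>2](ρ[y/v](R)))) → 2
E2 stepwise |·|:
  R → 4
  ρ[y/v](R) → 4
  σ[b>2](ρ[y/v](R)) → 3
  σ[y='q'](σ[b>2](ρ[y/v](R))) → 0
  ρ[u/y](σ[y='q'](σ[b>2](ρ[y/v](R)))) → 0

E1 result:
u | z | b
p | p | 6
p | p | 7
E2 result:
u | z | b
(0 rows)
Witness: ('p', 'p', 6) appears 1× in E1 but 0× in E2.

no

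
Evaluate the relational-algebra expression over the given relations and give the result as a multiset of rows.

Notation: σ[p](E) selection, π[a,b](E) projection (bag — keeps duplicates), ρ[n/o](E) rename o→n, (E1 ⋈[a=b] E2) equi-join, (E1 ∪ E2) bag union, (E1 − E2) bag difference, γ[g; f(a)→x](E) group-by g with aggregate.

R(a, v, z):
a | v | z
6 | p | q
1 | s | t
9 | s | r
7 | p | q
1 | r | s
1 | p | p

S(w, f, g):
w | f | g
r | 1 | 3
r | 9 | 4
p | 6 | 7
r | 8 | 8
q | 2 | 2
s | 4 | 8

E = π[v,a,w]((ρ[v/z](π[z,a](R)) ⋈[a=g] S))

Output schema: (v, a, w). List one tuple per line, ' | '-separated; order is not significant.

Per-node cardinality:
  R → 6
  π[z,a](R) → 6
  ρ[v/z](π[z,a](R)) → 6
  S → 6
  (ρ[v/z](π[z,a](R)) ⋈[a=g] S) → 1
  π[v,a,w]((ρ[v/z](π[z,a](R)) ⋈[a=g] S)) → 1

== RESULT ==
v | a | w
q | 7 | p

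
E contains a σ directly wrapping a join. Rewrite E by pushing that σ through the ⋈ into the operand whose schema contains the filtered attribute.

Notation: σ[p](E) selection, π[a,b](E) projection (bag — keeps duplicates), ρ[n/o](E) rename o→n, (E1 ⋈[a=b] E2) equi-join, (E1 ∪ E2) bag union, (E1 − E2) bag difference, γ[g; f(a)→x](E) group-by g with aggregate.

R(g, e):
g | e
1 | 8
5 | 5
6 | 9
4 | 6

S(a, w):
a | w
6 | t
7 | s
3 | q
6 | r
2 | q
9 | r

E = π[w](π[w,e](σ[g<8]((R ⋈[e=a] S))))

σ filters on g, owned by the left side.
E' = π[w](π[w,e]((σ[g<8](R) ⋈[e=a] S)))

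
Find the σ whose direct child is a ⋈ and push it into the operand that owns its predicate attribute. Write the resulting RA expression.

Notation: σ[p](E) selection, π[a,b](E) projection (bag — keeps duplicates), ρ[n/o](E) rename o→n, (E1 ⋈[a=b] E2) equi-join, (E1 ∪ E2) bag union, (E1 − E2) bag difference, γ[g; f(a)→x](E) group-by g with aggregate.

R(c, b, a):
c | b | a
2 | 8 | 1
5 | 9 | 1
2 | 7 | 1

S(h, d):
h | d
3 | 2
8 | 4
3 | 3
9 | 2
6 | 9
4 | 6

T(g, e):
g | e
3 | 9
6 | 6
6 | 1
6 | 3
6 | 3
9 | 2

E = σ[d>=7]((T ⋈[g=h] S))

σ filters on d, owned by the right side.
E' = (T ⋈[g=h] σ[d>=7](S))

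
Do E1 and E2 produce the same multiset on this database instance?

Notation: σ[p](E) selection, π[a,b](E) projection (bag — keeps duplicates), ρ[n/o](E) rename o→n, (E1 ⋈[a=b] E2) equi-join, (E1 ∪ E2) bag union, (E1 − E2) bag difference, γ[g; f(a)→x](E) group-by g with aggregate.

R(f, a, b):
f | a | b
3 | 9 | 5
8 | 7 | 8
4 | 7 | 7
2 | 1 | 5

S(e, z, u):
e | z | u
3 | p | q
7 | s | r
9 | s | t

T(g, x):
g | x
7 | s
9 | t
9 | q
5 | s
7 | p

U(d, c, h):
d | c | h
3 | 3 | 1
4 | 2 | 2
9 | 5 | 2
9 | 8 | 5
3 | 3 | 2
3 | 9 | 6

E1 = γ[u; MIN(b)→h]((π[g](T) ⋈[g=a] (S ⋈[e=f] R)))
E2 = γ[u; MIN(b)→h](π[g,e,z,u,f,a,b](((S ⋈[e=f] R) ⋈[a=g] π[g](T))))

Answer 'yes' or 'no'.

E1 row counts bottom-up:
  T → 5
  π[g](T) → 5
  S → 3
  R → 4
  (S ⋈[e=f] R) → 1
  (π[g](T) ⋈[g=a] (S ⋈[e=f] R)) → 2
  γ[u; MIN(b)→h]((π[g](T) ⋈[g=a] (S ⋈[e=f] R))) → 1
E2 row counts bottom-up:
  S → 3
  R → 4
  (S ⋈[e=f] R) → 1
  T → 5
  π[g](T) → 5
  ((S ⋈[e=f] R) ⋈[a=g] π[g](T)) → 2
  π[g,e,z,u,f,a,b](((S ⋈[e=f] R) ⋈[a=g] π[g](T))) → 2
  γ[u; MIN(b)→h](π[g,e,z,u,f,a,b](((S ⋈[e=f] R) ⋈[a=g] π[g](T)))) → 1

E1 and E2 produce the same multiset:
u | h
q | 5

yes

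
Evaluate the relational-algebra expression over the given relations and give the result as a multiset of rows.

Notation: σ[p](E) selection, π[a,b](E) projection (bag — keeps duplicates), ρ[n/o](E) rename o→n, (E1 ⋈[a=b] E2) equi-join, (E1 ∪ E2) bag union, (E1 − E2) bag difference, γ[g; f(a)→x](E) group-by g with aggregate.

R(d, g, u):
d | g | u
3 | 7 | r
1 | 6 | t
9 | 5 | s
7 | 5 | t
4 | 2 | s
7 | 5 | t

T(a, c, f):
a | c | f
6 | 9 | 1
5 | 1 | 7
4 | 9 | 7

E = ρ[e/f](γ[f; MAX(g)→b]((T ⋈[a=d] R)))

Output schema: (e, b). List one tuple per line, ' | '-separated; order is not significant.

Per-node cardinality:
  T → 3
  R → 6
  (T ⋈[a=d] R) → 1
  γ[f; MAX(g)→b]((T ⋈[a=d] R)) → 1
  ρ[e/f](γ[f; MAX(g)→b]((T ⋈[a=d] R))) → 1

== RESULT ==
e | b
7 | 2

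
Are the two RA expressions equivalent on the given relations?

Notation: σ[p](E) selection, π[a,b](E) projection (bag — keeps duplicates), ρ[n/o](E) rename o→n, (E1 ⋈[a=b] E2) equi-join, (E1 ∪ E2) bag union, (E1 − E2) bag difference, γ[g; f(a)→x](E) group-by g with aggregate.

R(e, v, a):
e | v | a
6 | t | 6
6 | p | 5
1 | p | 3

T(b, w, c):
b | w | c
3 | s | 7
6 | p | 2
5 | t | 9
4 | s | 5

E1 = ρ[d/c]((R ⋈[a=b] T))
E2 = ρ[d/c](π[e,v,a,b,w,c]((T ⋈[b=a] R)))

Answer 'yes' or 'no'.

E1 row counts bottom-up:
  R → 3
  T → 4
  (R ⋈[a=b] T) → 3
  ρ[d/c]((R ⋈[a=b] T)) → 3
E2 row counts bottom-up:
  T → 4
  R → 3
  (T ⋈[b=a] R) → 3
  π[e,v,a,b,w,c]((T ⋈[b=a] R)) → 3
  ρ[d/c](π[e,v,a,b,w,c]((T ⋈[b=a] R))) → 3

E1 and E2 produce the same multiset:
e | v | a | b | w | d
1 | p | 3 | 3 | s | 7
6 | p | 5 | 5 | t | 9
6 | t | 6 | 6 | p | 2

yes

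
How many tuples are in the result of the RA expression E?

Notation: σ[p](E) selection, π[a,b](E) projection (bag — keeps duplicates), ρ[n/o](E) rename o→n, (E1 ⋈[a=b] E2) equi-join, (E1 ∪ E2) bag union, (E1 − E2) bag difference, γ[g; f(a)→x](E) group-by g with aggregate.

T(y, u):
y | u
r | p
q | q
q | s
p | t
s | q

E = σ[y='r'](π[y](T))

Row counts bottom-up:
  T → 5
  π[y](T) → 5
  σ[y='r'](π[y](T)) → 1

|E| = 1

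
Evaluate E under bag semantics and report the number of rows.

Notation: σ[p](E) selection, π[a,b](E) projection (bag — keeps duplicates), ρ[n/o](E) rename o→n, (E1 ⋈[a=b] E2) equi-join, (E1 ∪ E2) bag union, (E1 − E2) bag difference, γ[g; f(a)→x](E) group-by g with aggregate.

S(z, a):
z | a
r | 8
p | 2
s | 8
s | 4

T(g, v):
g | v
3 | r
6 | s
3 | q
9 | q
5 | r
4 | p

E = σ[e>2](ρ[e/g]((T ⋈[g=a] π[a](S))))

Subexpression sizes:
  T → 6
  S → 4
  π[a](S) → 4
  (T ⋈[g=a] π[a](S)) → 1
  ρ[e/g]((T ⋈[g=a] π[a](S))) → 1
  σ[e>2](ρ[e/g]((T ⋈[g=a] π[a](S)))) → 1

|E| = 1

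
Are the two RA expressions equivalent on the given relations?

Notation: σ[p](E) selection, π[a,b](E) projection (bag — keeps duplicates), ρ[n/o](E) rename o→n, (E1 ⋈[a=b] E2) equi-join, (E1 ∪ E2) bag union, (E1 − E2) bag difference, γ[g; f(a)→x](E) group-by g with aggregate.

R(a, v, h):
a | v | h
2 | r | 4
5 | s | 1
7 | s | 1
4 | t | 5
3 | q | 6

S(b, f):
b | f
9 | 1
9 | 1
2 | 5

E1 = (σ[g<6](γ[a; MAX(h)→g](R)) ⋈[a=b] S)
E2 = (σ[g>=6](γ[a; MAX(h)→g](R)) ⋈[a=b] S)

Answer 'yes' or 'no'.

E1 row counts bottom-up:
  R → 5
  γ[a; MAX(h)→g](R) → 5
  σ[g<6](γ[a; MAX(h)→g](R)) → 4
  S → 3
  (σ[g<6](γ[a; MAX(h)→g](R)) ⋈[a=b] S) → 1
E2 row counts bottom-up:
  R → 5
  γ[a; MAX(h)→g](R) → 5
  σ[g>=6](γ[a; MAX(h)→g](R)) → 1
  S → 3
  (σ[g>=6](γ[a; MAX(h)→g](R)) ⋈[a=b] S) → 0

E1 result:
a | g | b | f
2 | 4 | 2 | 5
E2 result:
a | g | b | f
(0 rows)
Witness: (2, 4, 2, 5) appears 1× in E1 but 0× in E2.

no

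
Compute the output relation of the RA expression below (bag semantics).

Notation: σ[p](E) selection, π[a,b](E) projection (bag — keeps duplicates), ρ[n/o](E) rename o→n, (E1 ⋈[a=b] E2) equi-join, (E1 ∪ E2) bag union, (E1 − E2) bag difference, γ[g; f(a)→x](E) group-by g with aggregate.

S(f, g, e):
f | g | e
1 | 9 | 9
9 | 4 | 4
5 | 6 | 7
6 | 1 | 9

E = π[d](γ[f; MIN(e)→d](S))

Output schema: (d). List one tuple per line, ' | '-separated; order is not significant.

Stepwise |·|:
  S → 4
  γ[f; MIN(e)→d](S) → 4
  π[d](γ[f; MIN(e)→d](S)) → 4

== RESULT ==
d
4
7
9
9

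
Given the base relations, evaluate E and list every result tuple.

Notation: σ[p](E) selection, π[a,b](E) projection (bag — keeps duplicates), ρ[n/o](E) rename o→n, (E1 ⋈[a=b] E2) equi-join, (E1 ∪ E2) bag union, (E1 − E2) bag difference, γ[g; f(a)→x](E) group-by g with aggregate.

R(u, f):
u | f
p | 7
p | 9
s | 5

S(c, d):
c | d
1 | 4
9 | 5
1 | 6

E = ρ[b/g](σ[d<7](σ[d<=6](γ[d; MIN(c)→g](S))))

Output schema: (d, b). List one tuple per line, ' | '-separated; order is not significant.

Subexpression sizes:
  S → 3
  γ[d; MIN(c)→g](S) → 3
  σ[d<=6](γ[d; MIN(c)→g](S)) → 3
  σ[d<7](σ[d<=6](γ[d; MIN(c)→g](S))) → 3
  ρ[b/g](σ[d<7](σ[d<=6](γ[d; MIN(c)→g](S)))) → 3

== RESULT ==
d | b
4 | 1
5 | 9
6 | 1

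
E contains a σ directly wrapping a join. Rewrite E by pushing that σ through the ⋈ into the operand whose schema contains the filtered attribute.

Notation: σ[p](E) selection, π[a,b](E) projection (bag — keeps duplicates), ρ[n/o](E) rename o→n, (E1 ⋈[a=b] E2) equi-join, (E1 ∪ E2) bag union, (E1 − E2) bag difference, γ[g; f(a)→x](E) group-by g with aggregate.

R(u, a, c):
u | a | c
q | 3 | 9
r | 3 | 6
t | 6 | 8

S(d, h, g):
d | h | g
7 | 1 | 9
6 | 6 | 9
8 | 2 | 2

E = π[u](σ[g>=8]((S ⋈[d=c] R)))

σ filters on g, owned by the left side.
E' = π[u]((σ[g>=8](S) ⋈[d=c] R))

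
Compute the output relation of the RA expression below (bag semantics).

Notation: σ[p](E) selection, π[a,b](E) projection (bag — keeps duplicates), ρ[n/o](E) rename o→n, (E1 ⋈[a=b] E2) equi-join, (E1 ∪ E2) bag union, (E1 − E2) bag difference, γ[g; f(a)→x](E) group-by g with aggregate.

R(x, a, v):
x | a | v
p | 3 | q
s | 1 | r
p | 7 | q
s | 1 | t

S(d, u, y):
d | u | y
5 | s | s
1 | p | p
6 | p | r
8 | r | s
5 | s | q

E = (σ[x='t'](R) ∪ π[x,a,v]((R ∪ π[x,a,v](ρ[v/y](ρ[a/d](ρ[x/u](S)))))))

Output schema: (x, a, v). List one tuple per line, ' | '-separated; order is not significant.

Stepwise |·|:
  R → 4
  σ[x='t'](R) → 0
  R → 4
  S → 5
  ρ[x/u](S) → 5
  ρ[a/d](ρ[x/u](S)) → 5
  ρ[v/y](ρ[a/d](ρ[x/u](S))) → 5
  π[x,a,v](ρ[v/y](ρ[a/d](ρ[x/u](S)))) → 5
  (R ∪ π[x,a,v](ρ[v/y](ρ[a/d](ρ[x/u](S))))) → 9
  π[x,a,v]((R ∪ π[x,a,v](ρ[v/y](ρ[a/d](ρ[x/u](S)))))) → 9
  (σ[x='t'](R) ∪ π[x,a,v]((R ∪ π[x,a,v](ρ[v/y](ρ[a/d](ρ[x/u](S))))))) → 9

== RESULT ==
x | a | v
p | 1 | p
p | 3 | q
p | 6 | r
p | 7 | q
r | 8 | s
s | 1 | r
s | 1 | t
s | 5 | q
s | 5 | s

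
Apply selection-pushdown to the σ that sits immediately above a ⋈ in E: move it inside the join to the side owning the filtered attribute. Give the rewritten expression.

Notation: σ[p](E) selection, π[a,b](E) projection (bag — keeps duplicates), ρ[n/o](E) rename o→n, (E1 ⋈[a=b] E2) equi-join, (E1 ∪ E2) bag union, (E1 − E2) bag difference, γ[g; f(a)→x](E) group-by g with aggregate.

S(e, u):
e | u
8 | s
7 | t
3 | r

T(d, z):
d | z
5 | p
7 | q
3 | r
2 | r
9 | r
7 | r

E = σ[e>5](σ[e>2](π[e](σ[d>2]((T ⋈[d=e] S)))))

σ filters on d, owned by the left side.
E' = σ[e>5](σ[e>2](π[e]((σ[d>2](T) ⋈[d=e] S))))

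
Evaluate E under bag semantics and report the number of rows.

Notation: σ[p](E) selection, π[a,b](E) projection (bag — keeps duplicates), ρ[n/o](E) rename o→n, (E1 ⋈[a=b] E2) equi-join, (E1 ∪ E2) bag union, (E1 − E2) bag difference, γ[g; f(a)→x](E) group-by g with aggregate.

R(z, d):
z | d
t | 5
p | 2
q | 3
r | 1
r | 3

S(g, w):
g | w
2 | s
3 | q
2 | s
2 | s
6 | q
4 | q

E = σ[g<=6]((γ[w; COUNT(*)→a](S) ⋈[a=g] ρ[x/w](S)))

Per-node cardinality:
  S → 6
  γ[w; COUNT(*)→a](S) → 2
  S → 6
  ρ[x/w](S) → 6
  (γ[w; COUNT(*)→a](S) ⋈[a=g] ρ[x/w](S)) → 2
  σ[g<=6]((γ[w; COUNT(*)→a](S) ⋈[a=g] ρ[x/w](S))) → 2

|E| = 2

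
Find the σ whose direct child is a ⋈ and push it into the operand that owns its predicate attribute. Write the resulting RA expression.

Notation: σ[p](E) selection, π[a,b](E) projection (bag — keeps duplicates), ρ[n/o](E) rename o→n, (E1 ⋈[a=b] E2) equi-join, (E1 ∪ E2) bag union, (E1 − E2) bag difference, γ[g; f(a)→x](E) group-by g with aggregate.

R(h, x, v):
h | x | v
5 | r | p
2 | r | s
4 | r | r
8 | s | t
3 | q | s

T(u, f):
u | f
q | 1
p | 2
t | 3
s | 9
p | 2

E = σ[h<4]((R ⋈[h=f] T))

σ filters on h, owned by the left side.
E' = (σ[h<4](R) ⋈[h=f] T)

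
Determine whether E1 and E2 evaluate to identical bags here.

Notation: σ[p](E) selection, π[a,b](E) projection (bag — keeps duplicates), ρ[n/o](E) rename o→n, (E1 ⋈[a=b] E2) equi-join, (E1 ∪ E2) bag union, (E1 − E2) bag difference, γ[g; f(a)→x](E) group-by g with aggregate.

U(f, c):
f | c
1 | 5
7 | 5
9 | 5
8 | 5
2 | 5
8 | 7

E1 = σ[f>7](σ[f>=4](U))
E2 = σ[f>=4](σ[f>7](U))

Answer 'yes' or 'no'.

E1 per-node cardinality:
  U → 6
  σ[f>=4](U) → 4
  σ[f>7](σ[f>=4](U)) → 3
E2 per-node cardinality:
  U → 6
  σ[f>7](U) → 3
  σ[f>=4](σ[f>7](U)) → 3

E1 and E2 produce the same multiset:
f | c
8 | 5
8 | 7
9 | 5

yes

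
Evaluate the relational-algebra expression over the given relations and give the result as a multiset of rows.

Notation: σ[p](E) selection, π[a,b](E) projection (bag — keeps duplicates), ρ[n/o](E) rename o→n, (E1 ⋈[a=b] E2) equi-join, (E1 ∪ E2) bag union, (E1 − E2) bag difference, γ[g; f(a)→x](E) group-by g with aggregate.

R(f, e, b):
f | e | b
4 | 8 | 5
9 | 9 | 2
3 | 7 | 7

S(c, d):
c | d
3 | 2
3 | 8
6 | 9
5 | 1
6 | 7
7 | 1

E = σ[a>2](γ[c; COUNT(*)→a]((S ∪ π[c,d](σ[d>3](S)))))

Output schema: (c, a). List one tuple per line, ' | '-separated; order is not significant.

Per-node cardinality:
  S → 6
  S → 6
  σ[d>3](S) → 3
  π[c,d](σ[d>3](S)) → 3
  (S ∪ π[c,d](σ[d>3](S))) → 9
  γ[c; COUNT(*)→a]((S ∪ π[c,d](σ[d>3](S)))) → 4
  σ[a>2](γ[c; COUNT(*)→a]((S ∪ π[c,d](σ[d>3](S))))) → 2

== RESULT ==
c | a
3 | 3
6 | 4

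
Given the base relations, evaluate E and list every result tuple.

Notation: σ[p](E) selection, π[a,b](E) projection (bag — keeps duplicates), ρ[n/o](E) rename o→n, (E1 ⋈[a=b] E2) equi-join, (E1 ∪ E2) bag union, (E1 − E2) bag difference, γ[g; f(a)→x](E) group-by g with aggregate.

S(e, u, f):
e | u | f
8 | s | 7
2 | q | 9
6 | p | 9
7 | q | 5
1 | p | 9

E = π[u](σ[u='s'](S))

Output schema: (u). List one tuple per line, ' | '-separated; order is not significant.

Stepwise |·|:
  S → 5
  σ[u='s'](S) → 1
  π[u](σ[u='s'](S)) → 1

== RESULT ==
u
s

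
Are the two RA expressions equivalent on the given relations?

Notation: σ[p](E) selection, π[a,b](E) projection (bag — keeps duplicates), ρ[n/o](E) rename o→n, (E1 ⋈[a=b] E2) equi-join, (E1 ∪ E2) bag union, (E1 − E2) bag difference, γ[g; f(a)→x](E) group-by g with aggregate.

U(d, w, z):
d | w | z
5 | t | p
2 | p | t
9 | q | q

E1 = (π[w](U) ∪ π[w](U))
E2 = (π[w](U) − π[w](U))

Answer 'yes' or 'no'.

E1 per-node cardinality:
  U → 3
  π[w](U) → 3
  U → 3
  π[w](U) → 3
  (π[w](U) ∪ π[w](U)) → 6
E2 per-node cardinality:
  U → 3
  π[w](U) → 3
  U → 3
  π[w](U) → 3
  (π[w](U) − π[w](U)) → 0

E1 result:
w
p
p
q
q
t
t
E2 result:
w
(0 rows)
Witness: ('t',) appears 2× in E1 but 0× in E2.

no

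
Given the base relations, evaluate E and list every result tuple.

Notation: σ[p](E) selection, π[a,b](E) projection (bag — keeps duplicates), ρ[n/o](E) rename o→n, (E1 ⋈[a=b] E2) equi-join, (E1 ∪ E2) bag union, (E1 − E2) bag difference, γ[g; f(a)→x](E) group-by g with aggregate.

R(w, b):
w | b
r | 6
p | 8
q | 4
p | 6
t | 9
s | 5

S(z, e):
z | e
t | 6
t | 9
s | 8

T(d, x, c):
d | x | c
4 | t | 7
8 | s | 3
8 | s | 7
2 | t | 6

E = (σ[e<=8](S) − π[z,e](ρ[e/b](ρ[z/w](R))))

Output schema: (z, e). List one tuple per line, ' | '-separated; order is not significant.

Row counts bottom-up:
  S → 3
  σ[e<=8](S) → 2
  R → 6
  ρ[z/w](R) → 6
  ρ[e/b](ρ[z/w](R)) → 6
  π[z,e](ρ[e/b](ρ[z/w](R))) → 6
  (σ[e<=8](S) − π[z,e](ρ[e/b](ρ[z/w](R)))) → 2

== RESULT ==
z | e
s | 8
t | 6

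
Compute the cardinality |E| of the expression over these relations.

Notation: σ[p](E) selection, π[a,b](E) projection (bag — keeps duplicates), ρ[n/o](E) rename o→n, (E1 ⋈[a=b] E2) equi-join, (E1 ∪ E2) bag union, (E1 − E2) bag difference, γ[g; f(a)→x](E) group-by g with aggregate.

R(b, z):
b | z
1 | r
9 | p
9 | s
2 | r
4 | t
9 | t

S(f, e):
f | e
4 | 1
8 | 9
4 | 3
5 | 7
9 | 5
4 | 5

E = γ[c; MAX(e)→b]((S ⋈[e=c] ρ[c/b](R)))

Subexpression sizes:
  S → 6
  R → 6
  ρ[c/b](R) → 6
  (S ⋈[e=c] ρ[c/b](R)) → 4
  γ[c; MAX(e)→b]((S ⋈[e=c] ρ[c/b](R))) → 2

|E| = 2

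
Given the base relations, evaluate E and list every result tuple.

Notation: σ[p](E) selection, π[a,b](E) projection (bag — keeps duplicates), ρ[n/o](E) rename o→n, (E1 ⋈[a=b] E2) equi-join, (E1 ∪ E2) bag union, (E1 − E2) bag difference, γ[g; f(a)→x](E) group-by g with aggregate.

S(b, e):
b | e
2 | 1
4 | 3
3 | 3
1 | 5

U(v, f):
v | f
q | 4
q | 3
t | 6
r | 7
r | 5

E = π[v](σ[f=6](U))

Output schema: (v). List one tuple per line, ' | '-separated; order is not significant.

Subexpression sizes:
  U → 5
  σ[f=6](U) → 1
  π[v](σ[f=6](U)) → 1

== RESULT ==
v
t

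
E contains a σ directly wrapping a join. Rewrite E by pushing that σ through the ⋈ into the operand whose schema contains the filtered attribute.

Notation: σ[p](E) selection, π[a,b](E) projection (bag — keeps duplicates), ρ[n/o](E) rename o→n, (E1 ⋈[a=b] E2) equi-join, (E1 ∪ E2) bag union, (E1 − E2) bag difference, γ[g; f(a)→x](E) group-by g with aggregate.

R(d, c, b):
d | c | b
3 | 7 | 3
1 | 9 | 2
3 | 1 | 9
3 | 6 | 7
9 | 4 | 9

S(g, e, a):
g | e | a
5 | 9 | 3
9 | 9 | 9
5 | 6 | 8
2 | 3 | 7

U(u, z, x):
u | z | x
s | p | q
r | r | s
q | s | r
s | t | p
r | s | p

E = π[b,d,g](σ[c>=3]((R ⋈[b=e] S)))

σ filters on c, owned by the left side.
E' = π[b,d,g]((σ[c>=3](R) ⋈[b=e] S))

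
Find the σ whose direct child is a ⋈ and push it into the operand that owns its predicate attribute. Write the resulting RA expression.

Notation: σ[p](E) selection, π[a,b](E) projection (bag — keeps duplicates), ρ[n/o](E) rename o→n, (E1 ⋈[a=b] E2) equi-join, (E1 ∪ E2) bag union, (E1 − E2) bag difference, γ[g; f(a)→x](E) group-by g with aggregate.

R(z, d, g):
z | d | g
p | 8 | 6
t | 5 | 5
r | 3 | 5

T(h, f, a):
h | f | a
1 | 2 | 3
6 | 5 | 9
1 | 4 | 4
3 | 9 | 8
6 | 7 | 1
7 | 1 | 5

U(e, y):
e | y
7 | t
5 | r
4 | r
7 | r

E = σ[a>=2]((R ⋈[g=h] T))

σ filters on a, owned by the right side.
E' = (R ⋈[g=h] σ[a>=2](T))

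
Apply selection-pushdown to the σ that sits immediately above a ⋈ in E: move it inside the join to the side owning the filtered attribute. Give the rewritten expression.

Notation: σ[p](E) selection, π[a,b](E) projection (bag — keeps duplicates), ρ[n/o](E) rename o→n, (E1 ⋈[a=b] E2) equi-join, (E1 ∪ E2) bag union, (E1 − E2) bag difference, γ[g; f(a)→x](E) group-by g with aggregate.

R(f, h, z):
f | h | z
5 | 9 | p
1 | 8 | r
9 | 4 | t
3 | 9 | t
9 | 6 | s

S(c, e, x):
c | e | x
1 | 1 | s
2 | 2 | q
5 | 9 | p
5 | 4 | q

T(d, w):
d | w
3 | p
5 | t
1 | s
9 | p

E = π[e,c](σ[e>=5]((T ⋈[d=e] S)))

σ filters on e, owned by the right side.
E' = π[e,c]((T ⋈[d=e] σ[e>=5](S)))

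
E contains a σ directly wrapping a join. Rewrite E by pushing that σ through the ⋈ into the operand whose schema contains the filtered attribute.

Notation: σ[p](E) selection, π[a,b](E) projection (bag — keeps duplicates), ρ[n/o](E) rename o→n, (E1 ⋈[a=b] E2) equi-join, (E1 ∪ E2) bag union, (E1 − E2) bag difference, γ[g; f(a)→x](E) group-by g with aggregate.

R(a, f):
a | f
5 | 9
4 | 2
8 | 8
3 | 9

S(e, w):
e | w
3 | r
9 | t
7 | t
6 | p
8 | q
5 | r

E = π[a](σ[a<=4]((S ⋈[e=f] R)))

σ filters on a, owned by the right side.
E' = π[a]((S ⋈[e=f] σ[a<=4](R)))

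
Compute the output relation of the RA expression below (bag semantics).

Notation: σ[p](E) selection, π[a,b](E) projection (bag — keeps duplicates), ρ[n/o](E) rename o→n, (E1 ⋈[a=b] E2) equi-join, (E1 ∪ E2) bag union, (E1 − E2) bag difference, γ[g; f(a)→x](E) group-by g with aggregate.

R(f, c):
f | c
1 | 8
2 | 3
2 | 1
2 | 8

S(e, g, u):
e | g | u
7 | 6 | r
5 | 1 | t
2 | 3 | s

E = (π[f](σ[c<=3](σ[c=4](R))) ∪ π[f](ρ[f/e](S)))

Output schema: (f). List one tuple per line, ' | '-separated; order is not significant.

Subexpression sizes:
  R → 4
  σ[c=4](R) → 0
  σ[c<=3](σ[c=4](R)) → 0
  π[f](σ[c<=3](σ[c=4](R))) → 0
  S → 3
  ρ[f/e](S) → 3
  π[f](ρ[f/e](S)) → 3
  (π[f](σ[c<=3](σ[c=4](R))) ∪ π[f](ρ[f/e](S))) → 3

== RESULT ==
f
2
5
7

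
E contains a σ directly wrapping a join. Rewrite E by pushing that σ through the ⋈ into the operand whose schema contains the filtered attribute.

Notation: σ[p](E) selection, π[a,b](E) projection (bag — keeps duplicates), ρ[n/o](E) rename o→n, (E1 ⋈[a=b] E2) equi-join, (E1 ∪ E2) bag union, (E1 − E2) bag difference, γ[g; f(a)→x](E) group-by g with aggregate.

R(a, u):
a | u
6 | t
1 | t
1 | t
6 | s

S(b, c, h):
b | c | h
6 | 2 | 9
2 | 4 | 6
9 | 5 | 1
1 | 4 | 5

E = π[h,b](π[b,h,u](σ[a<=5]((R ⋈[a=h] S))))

σ filters on a, owned by the left side.
E' = π[h,b](π[b,h,u]((σ[a<=5](R) ⋈[a=h] S)))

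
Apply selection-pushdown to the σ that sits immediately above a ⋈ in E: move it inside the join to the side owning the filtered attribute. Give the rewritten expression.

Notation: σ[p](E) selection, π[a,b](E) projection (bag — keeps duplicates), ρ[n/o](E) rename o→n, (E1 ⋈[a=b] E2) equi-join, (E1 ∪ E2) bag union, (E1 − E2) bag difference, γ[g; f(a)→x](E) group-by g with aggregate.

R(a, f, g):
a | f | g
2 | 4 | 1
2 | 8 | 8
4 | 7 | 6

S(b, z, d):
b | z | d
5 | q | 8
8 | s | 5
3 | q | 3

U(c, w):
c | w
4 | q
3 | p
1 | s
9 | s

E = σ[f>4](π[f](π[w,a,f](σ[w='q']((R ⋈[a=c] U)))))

σ filters on w, owned by the right side.
E' = σ[f>4](π[f](π[w,a,f]((R ⋈[a=c] σ[w='q'](U)))))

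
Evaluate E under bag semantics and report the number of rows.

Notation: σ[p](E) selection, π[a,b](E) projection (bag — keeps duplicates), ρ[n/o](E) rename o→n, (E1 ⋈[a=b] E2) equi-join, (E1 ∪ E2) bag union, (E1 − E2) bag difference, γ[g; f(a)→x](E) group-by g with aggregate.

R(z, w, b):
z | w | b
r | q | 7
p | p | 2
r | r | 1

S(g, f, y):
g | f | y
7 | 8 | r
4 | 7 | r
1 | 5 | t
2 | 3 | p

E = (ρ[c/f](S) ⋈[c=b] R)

Stepwise |·|:
  S → 4
  ρ[c/f](S) → 4
  R → 3
  (ρ[c/f](S) ⋈[c=b] R) → 1

|E| = 1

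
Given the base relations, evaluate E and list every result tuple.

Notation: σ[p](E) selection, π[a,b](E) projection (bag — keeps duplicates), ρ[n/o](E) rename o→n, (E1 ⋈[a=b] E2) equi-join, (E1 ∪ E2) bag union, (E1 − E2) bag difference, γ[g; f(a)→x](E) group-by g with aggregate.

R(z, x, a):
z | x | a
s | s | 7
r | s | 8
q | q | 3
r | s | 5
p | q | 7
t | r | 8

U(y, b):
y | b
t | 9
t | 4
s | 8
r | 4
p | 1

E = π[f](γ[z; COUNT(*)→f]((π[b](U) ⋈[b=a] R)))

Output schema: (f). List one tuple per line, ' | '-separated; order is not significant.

Per-node cardinality:
  U → 5
  π[b](U) → 5
  R → 6
  (π[b](U) ⋈[b=a] R) → 2
  γ[z; COUNT(*)→f]((π[b](U) ⋈[b=a] R)) → 2
  π[f](γ[z; COUNT(*)→f]((π[b](U) ⋈[b=a] R))) → 2

== RESULT ==
f
1
1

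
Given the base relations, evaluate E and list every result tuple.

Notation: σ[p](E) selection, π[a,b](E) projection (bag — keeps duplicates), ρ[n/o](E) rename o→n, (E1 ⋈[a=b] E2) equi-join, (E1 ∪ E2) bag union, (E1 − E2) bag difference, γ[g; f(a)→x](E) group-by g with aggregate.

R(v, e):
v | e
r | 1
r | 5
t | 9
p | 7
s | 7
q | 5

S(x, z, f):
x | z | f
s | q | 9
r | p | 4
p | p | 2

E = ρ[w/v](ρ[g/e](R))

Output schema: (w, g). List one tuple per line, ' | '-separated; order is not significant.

Per-node cardinality:
  R → 6
  ρ[g/e](R) → 6
  ρ[w/v](ρ[g/e](R)) → 6

== RESULT ==
w | g
p | 7
q | 5
r | 1
r | 5
s | 7
t | 9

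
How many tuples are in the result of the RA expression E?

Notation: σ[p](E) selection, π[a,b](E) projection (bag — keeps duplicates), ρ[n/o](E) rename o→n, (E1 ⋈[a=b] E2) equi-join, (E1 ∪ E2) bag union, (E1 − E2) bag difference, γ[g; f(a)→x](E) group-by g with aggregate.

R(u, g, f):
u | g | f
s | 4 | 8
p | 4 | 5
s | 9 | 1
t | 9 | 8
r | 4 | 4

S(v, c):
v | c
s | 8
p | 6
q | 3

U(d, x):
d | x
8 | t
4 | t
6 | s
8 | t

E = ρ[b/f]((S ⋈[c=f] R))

Subexpression sizes:
  S → 3
  R → 5
  (S ⋈[c=f] R) → 2
  ρ[b/f]((S ⋈[c=f] R)) → 2

|E| = 2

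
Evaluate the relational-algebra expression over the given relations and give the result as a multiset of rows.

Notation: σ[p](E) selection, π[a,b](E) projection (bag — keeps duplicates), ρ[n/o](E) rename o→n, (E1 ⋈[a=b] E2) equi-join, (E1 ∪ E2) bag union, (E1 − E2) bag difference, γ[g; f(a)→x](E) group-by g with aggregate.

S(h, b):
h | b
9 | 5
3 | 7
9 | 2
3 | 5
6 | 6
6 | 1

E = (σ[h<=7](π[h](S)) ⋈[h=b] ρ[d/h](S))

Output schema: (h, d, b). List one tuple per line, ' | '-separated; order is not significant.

Subexpression sizes:
  S → 6
  π[h](S) → 6
  σ[h<=7](π[h](S)) → 4
  S → 6
  ρ[d/h](S) → 6
  (σ[h<=7](π[h](S)) ⋈[h=b] ρ[d/h](S)) → 2

== RESULT ==
h | d | b
6 | 6 | 6
6 | 6 | 6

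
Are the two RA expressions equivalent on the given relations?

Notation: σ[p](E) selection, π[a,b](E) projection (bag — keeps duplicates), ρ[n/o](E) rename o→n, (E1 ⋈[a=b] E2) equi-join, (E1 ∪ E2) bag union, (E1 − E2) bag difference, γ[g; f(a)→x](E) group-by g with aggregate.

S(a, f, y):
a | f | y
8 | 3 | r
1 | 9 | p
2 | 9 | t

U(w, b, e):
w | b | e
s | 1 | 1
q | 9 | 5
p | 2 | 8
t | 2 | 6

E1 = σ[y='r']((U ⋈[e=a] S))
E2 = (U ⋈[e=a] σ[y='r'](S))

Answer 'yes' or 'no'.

E1 per-node cardinality:
  U → 4
  S → 3
  (U ⋈[e=a] S) → 2
  σ[y='r']((U ⋈[e=a] S)) → 1
E2 per-node cardinality:
  U → 4
  S → 3
  σ[y='r'](S) → 1
  (U ⋈[e=a] σ[y='r'](S)) → 1

E1 and E2 produce the same multiset:
w | b | e | a | f | y
p | 2 | 8 | 8 | 3 | r

yes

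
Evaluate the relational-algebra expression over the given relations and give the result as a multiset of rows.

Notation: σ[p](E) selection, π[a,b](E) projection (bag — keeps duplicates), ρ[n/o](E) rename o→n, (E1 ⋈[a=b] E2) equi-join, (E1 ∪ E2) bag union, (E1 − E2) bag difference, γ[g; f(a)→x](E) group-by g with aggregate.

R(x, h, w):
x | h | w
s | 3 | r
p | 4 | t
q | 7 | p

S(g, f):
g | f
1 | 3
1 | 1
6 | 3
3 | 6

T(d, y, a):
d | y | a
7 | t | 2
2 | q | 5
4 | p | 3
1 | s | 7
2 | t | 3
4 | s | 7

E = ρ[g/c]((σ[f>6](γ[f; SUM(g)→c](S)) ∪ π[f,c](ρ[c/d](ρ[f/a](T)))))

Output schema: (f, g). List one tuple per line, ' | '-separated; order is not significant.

Per-node cardinality:
  S → 4
  γ[f; SUM(g)→c](S) → 3
  σ[f>6](γ[f; SUM(g)→c](S)) → 0
  T → 6
  ρ[f/a](T) → 6
  ρ[c/d](ρ[f/a](T)) → 6
  π[f,c](ρ[c/d](ρ[f/a](T))) → 6
  (σ[f>6](γ[f; SUM(g)→c](S)) ∪ π[f,c](ρ[c/d](ρ[f/a](T)))) → 6
  ρ[g/c]((σ[f>6](γ[f; SUM(g)→c](S)) ∪ π[f,c](ρ[c/d](ρ[f/a](T))))) → 6

== RESULT ==
f | g
2 | 7
3 | 2
3 | 4
5 | 2
7 | 1
7 | 4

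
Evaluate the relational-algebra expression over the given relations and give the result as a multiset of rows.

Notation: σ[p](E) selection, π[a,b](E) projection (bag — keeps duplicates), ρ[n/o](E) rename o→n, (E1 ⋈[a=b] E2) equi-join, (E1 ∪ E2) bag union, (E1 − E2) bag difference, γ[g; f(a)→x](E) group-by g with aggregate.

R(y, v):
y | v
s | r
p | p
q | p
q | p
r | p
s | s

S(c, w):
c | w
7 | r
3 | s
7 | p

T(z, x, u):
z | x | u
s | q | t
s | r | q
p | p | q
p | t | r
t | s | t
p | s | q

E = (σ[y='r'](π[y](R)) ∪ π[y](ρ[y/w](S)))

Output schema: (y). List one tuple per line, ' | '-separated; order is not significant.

Stepwise |·|:
  R → 6
  π[y](R) → 6
  σ[y='r'](π[y](R)) → 1
  S → 3
  ρ[y/w](S) → 3
  π[y](ρ[y/w](S)) → 3
  (σ[y='r'](π[y](R)) ∪ π[y](ρ[y/w](S))) → 4

== RESULT ==
y
p
r
r
s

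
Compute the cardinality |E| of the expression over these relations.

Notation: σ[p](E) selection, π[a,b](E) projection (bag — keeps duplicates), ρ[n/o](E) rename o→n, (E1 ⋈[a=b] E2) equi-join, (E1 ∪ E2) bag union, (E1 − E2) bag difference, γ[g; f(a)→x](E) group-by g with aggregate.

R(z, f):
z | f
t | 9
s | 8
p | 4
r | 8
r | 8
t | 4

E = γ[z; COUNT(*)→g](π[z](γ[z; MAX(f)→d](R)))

Row counts bottom-up:
  R → 6
  γ[z; MAX(f)→d](R) → 4
  π[z](γ[z; MAX(f)→d](R)) → 4
  γ[z; COUNT(*)→g](π[z](γ[z; MAX(f)→d](R))) → 4

|E| = 4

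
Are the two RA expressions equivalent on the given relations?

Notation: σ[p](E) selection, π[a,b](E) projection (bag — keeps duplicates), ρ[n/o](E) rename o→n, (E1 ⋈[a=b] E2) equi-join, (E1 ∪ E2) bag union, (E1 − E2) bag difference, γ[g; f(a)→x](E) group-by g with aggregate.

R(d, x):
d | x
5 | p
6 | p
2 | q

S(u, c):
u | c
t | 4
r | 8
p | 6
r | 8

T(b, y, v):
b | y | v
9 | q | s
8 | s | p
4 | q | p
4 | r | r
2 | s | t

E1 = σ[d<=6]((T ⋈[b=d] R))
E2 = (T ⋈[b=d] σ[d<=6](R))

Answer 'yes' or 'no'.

E1 row counts bottom-up:
  T → 5
  R → 3
  (T ⋈[b=d] R) → 1
  σ[d<=6]((T ⋈[b=d] R)) → 1
E2 row counts bottom-up:
  T → 5
  R → 3
  σ[d<=6](R) → 3
  (T ⋈[b=d] σ[d<=6](R)) → 1

E1 and E2 produce the same multiset:
b | y | v | d | x
2 | s | t | 2 | q

yes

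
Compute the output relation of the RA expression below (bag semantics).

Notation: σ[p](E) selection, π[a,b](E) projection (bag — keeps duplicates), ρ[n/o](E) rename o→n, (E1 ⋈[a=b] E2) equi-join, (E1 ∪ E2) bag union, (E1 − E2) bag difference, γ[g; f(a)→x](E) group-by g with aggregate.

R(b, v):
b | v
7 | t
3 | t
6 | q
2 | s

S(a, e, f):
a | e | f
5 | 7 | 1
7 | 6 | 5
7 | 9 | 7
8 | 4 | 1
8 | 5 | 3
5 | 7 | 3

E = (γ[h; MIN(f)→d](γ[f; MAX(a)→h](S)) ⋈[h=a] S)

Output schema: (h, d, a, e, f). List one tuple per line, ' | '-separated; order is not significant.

Stepwise |·|:
  S → 6
  γ[f; MAX(a)→h](S) → 4
  γ[h; MIN(f)→d](γ[f; MAX(a)→h](S)) → 2
  S → 6
  (γ[h; MIN(f)→d](γ[f; MAX(a)→h](S)) ⋈[h=a] S) → 4

== RESULT ==
h | d | a | e | f
7 | 5 | 7 | 6 | 5
7 | 5 | 7 | 9 | 7
8 | 1 | 8 | 4 | 1
8 | 1 | 8 | 5 | 3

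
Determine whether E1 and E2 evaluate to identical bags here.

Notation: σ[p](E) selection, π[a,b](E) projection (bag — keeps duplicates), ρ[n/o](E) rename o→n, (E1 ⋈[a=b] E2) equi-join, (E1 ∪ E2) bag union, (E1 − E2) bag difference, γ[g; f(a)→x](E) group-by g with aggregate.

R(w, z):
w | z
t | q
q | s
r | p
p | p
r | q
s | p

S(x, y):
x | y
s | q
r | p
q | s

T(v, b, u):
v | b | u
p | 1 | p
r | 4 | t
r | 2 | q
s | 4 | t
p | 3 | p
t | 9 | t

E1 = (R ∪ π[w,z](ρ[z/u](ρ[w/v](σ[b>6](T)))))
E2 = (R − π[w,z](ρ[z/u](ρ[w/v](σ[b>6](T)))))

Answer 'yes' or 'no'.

E1 subexpression sizes:
  R → 6
  T → 6
  σ[b>6](T) → 1
  ρ[w/v](σ[b>6](T)) → 1
  ρ[z/u](ρ[w/v](σ[b>6](T))) → 1
  π[w,z](ρ[z/u](ρ[w/v](σ[b>6](T)))) → 1
  (R ∪ π[w,z](ρ[z/u](ρ[w/v](σ[b>6](T))))) → 7
E2 subexpression sizes:
  R → 6
  T → 6
  σ[b>6](T) → 1
  ρ[w/v](σ[b>6](T)) → 1
  ρ[z/u](ρ[w/v](σ[b>6](T))) → 1
  π[w,z](ρ[z/u](ρ[w/v](σ[b>6](T)))) → 1
  (R − π[w,z](ρ[z/u](ρ[w/v](σ[b>6](T))))) → 6

E1 result:
w | z
p | p
q | s
r | p
r | q
s | p
t | q
t | t
E2 result:
w | z
p | p
q | s
r | p
r | q
s | p
t | q
Witness: ('t', 't') appears 1× in E1 but 0× in E2.

no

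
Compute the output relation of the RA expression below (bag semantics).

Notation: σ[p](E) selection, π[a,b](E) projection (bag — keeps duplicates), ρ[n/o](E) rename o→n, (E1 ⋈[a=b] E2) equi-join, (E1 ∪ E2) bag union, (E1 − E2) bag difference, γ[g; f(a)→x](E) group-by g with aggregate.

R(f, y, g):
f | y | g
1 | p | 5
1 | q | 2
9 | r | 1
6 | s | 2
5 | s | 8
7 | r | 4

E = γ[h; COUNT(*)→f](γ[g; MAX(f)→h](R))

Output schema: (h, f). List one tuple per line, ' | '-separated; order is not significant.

Subexpression sizes:
  R → 6
  γ[g; MAX(f)→h](R) → 5
  γ[h; COUNT(*)→f](γ[g; MAX(f)→h](R)) → 5

== RESULT ==
h | f
1 | 1
5 | 1
6 | 1
7 | 1
9 | 1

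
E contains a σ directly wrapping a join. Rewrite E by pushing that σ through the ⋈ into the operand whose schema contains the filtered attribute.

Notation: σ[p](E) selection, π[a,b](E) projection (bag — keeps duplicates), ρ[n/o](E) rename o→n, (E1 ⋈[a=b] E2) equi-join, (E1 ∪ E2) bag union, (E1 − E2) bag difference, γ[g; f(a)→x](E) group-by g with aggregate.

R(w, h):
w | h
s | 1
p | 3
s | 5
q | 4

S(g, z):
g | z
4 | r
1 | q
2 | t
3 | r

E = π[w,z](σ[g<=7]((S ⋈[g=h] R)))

σ filters on g, owned by the left side.
E' = π[w,z]((σ[g<=7](S) ⋈[g=h] R))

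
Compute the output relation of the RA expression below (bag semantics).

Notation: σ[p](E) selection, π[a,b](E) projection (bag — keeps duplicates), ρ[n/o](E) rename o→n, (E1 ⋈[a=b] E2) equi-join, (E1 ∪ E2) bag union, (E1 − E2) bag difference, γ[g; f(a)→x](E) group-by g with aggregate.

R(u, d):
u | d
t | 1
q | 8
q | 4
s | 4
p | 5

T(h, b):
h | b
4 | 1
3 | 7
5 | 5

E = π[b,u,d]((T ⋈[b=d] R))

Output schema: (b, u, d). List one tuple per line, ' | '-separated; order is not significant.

Row counts bottom-up:
  T → 3
  R → 5
  (T ⋈[b=d] R) → 2
  π[b,u,d]((T ⋈[b=d] R)) → 2

== RESULT ==
b | u | d
1 | t | 1
5 | p | 5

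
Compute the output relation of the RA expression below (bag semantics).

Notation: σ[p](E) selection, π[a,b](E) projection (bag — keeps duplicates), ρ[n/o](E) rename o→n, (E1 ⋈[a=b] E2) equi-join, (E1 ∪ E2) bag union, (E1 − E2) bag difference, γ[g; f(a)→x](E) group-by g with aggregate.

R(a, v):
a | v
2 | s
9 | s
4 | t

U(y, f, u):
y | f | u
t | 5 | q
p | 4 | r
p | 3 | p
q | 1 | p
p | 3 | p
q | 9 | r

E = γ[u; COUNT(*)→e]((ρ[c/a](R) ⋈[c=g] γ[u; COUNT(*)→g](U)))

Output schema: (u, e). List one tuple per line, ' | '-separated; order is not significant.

Subexpression sizes:
  R → 3
  ρ[c/a](R) → 3
  U → 6
  γ[u; COUNT(*)→g](U) → 3
  (ρ[c/a](R) ⋈[c=g] γ[u; COUNT(*)→g](U)) → 1
  γ[u; COUNT(*)→e]((ρ[c/a](R) ⋈[c=g] γ[u; COUNT(*)→g](U))) → 1

== RESULT ==
u | e
r | 1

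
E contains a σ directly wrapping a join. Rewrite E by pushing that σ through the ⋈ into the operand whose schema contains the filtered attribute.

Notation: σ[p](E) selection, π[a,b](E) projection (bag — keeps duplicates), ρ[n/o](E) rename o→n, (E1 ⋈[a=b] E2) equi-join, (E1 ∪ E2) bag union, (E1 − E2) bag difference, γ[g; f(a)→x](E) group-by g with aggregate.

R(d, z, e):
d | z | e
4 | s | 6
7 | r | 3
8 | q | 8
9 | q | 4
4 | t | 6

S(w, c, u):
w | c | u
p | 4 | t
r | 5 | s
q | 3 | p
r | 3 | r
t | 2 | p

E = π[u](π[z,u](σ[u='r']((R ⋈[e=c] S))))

σ filters on u, owned by the right side.
E' = π[u](π[z,u]((R ⋈[e=c] σ[u='r'](S))))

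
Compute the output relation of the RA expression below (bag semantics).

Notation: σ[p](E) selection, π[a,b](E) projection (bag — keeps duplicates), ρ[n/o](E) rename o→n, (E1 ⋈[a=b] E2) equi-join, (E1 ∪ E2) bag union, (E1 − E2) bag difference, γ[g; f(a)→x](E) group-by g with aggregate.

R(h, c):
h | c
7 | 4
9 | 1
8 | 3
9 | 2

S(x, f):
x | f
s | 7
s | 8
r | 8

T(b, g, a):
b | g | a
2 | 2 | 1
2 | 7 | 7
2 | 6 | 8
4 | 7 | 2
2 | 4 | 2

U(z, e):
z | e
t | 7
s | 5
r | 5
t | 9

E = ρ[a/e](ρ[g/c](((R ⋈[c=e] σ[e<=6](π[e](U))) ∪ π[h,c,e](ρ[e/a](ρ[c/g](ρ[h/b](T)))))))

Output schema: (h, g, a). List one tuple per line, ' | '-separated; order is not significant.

Row counts bottom-up:
  R → 4
  U → 4
  π[e](U) → 4
  σ[e<=6](π[e](U)) → 2
  (R ⋈[c=e] σ[e<=6](π[e](U))) → 0
  T → 5
  ρ[h/b](T) → 5
  ρ[c/g](ρ[h/b](T)) → 5
  ρ[e/a](ρ[c/g](ρ[h/b](T))) → 5
  π[h,c,e](ρ[e/a](ρ[c/g](ρ[h/b](T)))) → 5
  ((R ⋈[c=e] σ[e<=6](π[e](U))) ∪ π[h,c,e](ρ[e/a](ρ[c/g](ρ[h/b](T))))) → 5
  ρ[g/c](((R ⋈[c=e] σ[e<=6](π[e](U))) ∪ π[h,c,e](ρ[e/a](ρ[c/g](ρ[h/b](T)))))) → 5
  ρ[a/e](ρ[g/c](((R ⋈[c=e] σ[e<=6](π[e](U))) ∪ π[h,c,e](ρ[e/a](ρ[c/g](ρ[h/b](T))))))) → 5

== RESULT ==
h | g | a
2 | 2 | 1
2 | 4 | 2
2 | 6 | 8
2 | 7 | 7
4 | 7 | 2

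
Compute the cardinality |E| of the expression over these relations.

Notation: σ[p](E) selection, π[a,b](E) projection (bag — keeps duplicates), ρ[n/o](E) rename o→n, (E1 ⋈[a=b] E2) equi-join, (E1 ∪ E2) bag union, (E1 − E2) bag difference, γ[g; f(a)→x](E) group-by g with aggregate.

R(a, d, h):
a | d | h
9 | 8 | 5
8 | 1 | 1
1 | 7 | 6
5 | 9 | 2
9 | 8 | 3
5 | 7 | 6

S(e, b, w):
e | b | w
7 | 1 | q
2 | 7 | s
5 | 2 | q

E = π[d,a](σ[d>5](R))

Row counts bottom-up:
  R → 6
  σ[d>5](R) → 5
  π[d,a](σ[d>5](R)) → 5

|E| = 5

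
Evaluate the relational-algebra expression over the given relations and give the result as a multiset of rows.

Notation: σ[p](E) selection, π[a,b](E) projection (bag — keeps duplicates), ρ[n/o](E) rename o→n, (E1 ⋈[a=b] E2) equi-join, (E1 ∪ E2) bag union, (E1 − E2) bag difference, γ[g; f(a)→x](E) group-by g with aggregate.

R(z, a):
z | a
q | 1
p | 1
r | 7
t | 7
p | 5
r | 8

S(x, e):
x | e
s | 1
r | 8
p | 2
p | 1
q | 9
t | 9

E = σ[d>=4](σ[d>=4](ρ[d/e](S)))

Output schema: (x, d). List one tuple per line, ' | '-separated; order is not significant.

Per-node cardinality:
  S → 6
  ρ[d/e](S) → 6
  σ[d>=4](ρ[d/e](S)) → 3
  σ[d>=4](σ[d>=4](ρ[d/e](S))) → 3

== RESULT ==
x | d
q | 9
r | 8
t | 9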